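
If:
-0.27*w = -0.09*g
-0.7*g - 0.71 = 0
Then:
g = -1.01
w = -0.34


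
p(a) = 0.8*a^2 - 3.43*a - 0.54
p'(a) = 1.6*a - 3.43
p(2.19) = -4.21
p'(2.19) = 0.07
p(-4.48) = 30.88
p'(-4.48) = -10.60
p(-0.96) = 3.49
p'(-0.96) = -4.97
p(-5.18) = 38.69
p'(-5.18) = -11.72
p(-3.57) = 21.90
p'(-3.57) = -9.14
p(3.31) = -3.13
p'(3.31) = 1.87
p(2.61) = -4.04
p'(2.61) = 0.75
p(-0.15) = -0.01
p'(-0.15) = -3.67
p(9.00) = 33.39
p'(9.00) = 10.97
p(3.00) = -3.63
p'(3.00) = 1.37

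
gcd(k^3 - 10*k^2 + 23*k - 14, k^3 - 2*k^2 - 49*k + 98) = k^2 - 9*k + 14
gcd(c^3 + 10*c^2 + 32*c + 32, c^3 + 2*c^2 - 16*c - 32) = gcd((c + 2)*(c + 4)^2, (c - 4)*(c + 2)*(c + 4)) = c^2 + 6*c + 8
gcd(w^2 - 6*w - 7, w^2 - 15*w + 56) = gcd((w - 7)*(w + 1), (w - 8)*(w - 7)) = w - 7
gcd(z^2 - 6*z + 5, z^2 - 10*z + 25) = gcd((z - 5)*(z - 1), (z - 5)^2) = z - 5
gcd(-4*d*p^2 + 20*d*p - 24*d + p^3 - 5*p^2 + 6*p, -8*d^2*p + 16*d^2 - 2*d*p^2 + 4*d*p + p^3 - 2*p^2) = -4*d*p + 8*d + p^2 - 2*p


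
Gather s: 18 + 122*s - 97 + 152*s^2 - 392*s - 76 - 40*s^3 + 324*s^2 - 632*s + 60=-40*s^3 + 476*s^2 - 902*s - 95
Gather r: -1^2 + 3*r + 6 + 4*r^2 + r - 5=4*r^2 + 4*r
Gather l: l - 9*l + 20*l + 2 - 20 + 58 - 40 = 12*l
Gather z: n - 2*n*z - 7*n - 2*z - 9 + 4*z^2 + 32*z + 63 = -6*n + 4*z^2 + z*(30 - 2*n) + 54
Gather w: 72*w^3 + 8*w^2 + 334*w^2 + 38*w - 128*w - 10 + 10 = 72*w^3 + 342*w^2 - 90*w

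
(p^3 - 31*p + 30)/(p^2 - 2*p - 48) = (p^2 - 6*p + 5)/(p - 8)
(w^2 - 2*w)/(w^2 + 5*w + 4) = w*(w - 2)/(w^2 + 5*w + 4)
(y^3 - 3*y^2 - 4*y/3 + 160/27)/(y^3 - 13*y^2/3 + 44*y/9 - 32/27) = (9*y^2 - 3*y - 20)/(9*y^2 - 15*y + 4)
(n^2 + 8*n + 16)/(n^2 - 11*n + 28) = (n^2 + 8*n + 16)/(n^2 - 11*n + 28)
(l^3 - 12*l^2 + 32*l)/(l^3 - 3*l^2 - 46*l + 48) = l*(l - 4)/(l^2 + 5*l - 6)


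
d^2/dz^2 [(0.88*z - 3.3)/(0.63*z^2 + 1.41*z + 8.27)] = ((1.6764 - 3.3264*z)*(0.63*z^2 + 1.41*z + 8.27) + (0.88*z - 3.3)*(1.26*z + 1.41)*(2.52*z + 2.82))/(0.63*z^2 + 1.41*z + 8.27)^3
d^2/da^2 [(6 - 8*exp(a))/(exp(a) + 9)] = 78*(exp(a) - 9)*exp(a)/(exp(3*a) + 27*exp(2*a) + 243*exp(a) + 729)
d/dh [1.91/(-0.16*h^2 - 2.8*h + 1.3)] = (0.6112*h + 5.348)/(0.16*h^2 + 2.8*h - 1.3)^2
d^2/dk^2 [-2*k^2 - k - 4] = -4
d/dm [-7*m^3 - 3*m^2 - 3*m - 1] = -21*m^2 - 6*m - 3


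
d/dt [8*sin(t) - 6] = 8*cos(t)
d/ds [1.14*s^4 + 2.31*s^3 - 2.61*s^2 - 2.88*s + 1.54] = 4.56*s^3 + 6.93*s^2 - 5.22*s - 2.88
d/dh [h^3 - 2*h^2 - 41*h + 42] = 3*h^2 - 4*h - 41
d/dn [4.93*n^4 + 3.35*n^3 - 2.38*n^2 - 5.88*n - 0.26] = 19.72*n^3 + 10.05*n^2 - 4.76*n - 5.88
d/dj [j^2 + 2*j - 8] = 2*j + 2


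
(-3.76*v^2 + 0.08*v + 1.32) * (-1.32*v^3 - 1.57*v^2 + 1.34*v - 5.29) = 4.9632*v^5 + 5.7976*v^4 - 6.9064*v^3 + 17.9252*v^2 + 1.3456*v - 6.9828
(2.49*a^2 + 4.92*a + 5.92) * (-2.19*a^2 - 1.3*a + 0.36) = -5.4531*a^4 - 14.0118*a^3 - 18.4644*a^2 - 5.9248*a + 2.1312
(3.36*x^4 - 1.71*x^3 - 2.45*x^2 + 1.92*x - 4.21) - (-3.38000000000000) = 3.36*x^4 - 1.71*x^3 - 2.45*x^2 + 1.92*x - 0.83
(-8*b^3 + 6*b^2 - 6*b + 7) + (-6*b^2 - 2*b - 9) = -8*b^3 - 8*b - 2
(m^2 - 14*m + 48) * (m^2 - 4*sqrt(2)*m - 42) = m^4 - 14*m^3 - 4*sqrt(2)*m^3 + 6*m^2 + 56*sqrt(2)*m^2 - 192*sqrt(2)*m + 588*m - 2016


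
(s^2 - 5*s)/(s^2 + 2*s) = (s - 5)/(s + 2)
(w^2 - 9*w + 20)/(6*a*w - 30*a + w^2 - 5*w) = (w - 4)/(6*a + w)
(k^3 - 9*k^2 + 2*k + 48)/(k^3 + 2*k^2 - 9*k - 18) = (k - 8)/(k + 3)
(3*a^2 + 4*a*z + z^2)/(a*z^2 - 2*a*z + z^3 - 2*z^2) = (3*a + z)/(z*(z - 2))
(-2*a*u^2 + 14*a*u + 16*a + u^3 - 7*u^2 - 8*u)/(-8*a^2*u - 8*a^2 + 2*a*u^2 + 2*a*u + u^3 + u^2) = (u - 8)/(4*a + u)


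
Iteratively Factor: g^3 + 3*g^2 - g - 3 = (g + 3)*(g^2 - 1) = (g + 1)*(g + 3)*(g - 1)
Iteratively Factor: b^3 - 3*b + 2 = (b + 2)*(b^2 - 2*b + 1) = (b - 1)*(b + 2)*(b - 1)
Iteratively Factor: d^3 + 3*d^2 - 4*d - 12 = (d - 2)*(d^2 + 5*d + 6) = (d - 2)*(d + 2)*(d + 3)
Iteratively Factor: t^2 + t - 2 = (t + 2)*(t - 1)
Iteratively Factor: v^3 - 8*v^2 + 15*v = (v - 5)*(v^2 - 3*v) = (v - 5)*(v - 3)*(v)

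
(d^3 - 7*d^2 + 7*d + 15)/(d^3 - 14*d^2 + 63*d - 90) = (d + 1)/(d - 6)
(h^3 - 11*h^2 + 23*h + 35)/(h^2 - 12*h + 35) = h + 1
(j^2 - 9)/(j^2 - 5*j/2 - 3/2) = 2*(j + 3)/(2*j + 1)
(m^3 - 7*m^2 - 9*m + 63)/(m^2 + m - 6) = (m^2 - 10*m + 21)/(m - 2)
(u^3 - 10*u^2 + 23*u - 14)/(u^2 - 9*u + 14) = u - 1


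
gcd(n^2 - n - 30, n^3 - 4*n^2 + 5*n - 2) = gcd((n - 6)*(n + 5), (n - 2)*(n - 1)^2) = 1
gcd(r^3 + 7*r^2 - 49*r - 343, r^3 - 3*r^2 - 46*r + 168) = r + 7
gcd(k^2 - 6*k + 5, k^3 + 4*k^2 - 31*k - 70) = k - 5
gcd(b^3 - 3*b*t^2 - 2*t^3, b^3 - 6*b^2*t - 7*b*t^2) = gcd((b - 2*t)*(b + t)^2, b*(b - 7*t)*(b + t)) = b + t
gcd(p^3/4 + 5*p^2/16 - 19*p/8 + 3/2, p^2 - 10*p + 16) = p - 2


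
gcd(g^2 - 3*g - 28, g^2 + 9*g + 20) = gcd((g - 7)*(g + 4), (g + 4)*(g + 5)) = g + 4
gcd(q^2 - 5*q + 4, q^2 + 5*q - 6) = q - 1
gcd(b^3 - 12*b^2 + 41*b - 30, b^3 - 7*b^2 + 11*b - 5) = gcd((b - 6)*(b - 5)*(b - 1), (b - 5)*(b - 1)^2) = b^2 - 6*b + 5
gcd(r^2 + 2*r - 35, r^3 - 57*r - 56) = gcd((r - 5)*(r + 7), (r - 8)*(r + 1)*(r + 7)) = r + 7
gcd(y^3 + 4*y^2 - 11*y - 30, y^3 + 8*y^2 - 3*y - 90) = y^2 + 2*y - 15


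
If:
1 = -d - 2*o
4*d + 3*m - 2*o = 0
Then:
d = -2*o - 1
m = 10*o/3 + 4/3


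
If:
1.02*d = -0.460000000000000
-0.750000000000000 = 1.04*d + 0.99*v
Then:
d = -0.45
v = -0.28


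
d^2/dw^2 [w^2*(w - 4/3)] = 6*w - 8/3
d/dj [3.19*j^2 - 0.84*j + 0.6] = 6.38*j - 0.84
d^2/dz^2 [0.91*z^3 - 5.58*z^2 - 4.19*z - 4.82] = 5.46*z - 11.16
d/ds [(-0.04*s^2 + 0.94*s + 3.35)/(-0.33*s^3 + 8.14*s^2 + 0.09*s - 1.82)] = (-0.0132*s^4 + 0.6204*s^3 - 4.3387*s^2 - 54.3924*s - 2.0123)/(0.1089*s^6 - 5.3724*s^5 + 66.2002*s^4 + 2.6664*s^3 - 29.6215*s^2 - 0.3276*s + 3.3124)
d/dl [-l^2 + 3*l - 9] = 3 - 2*l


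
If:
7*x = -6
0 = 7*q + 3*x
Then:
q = 18/49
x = -6/7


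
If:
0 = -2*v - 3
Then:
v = -3/2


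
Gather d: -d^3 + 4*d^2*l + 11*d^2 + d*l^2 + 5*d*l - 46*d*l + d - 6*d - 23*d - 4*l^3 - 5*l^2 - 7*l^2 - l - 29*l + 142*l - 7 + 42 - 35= -d^3 + d^2*(4*l + 11) + d*(l^2 - 41*l - 28) - 4*l^3 - 12*l^2 + 112*l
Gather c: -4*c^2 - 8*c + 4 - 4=-4*c^2 - 8*c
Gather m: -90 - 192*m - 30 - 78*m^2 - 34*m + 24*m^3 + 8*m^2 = 24*m^3 - 70*m^2 - 226*m - 120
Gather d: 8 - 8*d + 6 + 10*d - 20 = 2*d - 6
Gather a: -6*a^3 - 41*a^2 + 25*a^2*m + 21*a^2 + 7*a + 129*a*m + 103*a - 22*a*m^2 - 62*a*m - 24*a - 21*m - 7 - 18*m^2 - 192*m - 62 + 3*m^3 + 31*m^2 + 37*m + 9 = -6*a^3 + a^2*(25*m - 20) + a*(-22*m^2 + 67*m + 86) + 3*m^3 + 13*m^2 - 176*m - 60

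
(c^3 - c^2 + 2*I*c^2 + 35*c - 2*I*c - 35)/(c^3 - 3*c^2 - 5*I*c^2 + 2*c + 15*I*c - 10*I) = (c + 7*I)/(c - 2)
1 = 1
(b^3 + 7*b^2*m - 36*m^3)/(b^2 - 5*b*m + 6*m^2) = (b^2 + 9*b*m + 18*m^2)/(b - 3*m)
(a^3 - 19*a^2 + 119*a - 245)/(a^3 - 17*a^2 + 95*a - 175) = (a - 7)/(a - 5)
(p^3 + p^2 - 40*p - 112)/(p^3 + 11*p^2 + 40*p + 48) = (p - 7)/(p + 3)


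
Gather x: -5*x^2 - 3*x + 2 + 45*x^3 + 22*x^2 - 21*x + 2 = 45*x^3 + 17*x^2 - 24*x + 4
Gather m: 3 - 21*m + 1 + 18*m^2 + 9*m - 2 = 18*m^2 - 12*m + 2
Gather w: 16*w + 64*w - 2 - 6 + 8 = 80*w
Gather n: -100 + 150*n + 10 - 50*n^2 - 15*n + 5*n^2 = -45*n^2 + 135*n - 90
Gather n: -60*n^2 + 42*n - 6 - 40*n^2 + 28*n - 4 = -100*n^2 + 70*n - 10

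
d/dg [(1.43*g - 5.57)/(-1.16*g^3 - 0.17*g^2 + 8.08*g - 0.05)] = (3.3176*g^3 - 19.1405*g^2 - 1.8938*g + 44.9341)/(1.3456*g^6 + 0.3944*g^5 - 18.7167*g^4 - 2.6312*g^3 + 65.3034*g^2 - 0.808*g + 0.0025)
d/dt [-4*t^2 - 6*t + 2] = -8*t - 6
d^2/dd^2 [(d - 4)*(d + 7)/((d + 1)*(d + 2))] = 60*(-3*d^2 - 9*d - 7)/(d^6 + 9*d^5 + 33*d^4 + 63*d^3 + 66*d^2 + 36*d + 8)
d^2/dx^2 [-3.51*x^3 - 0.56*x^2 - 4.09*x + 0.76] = -21.06*x - 1.12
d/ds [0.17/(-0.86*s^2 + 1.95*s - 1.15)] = (0.2924*s - 0.3315)/(0.86*s^2 - 1.95*s + 1.15)^2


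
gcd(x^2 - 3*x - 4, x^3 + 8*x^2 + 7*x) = x + 1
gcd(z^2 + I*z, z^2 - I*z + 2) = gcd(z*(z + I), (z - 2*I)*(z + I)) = z + I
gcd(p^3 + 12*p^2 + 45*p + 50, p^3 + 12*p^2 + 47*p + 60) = p + 5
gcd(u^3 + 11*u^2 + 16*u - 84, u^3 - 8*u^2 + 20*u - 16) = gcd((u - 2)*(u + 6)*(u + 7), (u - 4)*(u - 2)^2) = u - 2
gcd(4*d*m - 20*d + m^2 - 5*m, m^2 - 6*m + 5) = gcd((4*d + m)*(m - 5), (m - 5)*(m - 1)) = m - 5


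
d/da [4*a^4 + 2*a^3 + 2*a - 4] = 16*a^3 + 6*a^2 + 2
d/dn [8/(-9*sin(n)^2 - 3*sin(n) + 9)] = 8*(6*sin(n) + 1)*cos(n)/(3*(sin(n) - 3*cos(n)^2)^2)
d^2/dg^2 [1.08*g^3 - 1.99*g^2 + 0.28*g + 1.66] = 6.48*g - 3.98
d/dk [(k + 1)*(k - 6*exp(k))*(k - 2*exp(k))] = -8*k^2*exp(k) + 3*k^2 + 24*k*exp(2*k) - 24*k*exp(k) + 2*k + 36*exp(2*k) - 8*exp(k)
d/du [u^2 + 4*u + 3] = 2*u + 4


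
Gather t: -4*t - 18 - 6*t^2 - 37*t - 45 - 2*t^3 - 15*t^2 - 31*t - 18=-2*t^3 - 21*t^2 - 72*t - 81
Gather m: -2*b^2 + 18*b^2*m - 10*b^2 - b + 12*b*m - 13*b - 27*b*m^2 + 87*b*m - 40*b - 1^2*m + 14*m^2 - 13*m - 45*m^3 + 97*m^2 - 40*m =-12*b^2 - 54*b - 45*m^3 + m^2*(111 - 27*b) + m*(18*b^2 + 99*b - 54)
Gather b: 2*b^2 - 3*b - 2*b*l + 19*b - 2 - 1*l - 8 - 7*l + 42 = 2*b^2 + b*(16 - 2*l) - 8*l + 32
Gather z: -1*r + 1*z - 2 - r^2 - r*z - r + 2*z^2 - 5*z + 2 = -r^2 - 2*r + 2*z^2 + z*(-r - 4)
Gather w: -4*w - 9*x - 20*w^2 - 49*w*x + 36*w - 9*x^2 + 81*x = -20*w^2 + w*(32 - 49*x) - 9*x^2 + 72*x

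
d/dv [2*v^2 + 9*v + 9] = 4*v + 9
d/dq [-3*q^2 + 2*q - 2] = 2 - 6*q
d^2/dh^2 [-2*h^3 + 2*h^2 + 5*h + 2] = 4 - 12*h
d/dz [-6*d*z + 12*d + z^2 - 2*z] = -6*d + 2*z - 2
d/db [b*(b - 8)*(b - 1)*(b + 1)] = 4*b^3 - 24*b^2 - 2*b + 8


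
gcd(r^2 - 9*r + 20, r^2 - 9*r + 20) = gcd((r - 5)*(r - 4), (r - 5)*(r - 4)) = r^2 - 9*r + 20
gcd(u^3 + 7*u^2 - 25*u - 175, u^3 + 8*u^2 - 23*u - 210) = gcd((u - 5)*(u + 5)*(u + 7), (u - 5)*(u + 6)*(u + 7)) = u^2 + 2*u - 35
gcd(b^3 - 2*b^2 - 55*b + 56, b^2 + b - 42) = b + 7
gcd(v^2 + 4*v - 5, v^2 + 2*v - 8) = 1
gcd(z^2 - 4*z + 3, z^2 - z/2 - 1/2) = z - 1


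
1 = 1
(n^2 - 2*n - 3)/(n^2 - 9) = (n + 1)/(n + 3)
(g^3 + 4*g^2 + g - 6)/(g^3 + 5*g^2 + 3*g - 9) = (g + 2)/(g + 3)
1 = 1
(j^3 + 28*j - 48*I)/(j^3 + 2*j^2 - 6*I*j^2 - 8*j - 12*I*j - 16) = (j + 6*I)/(j + 2)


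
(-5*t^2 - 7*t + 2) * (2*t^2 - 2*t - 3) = -10*t^4 - 4*t^3 + 33*t^2 + 17*t - 6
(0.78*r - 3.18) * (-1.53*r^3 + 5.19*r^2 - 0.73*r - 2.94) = -1.1934*r^4 + 8.9136*r^3 - 17.0736*r^2 + 0.0282*r + 9.3492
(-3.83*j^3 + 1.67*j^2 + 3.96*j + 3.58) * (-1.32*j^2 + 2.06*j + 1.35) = 5.0556*j^5 - 10.0942*j^4 - 6.9575*j^3 + 5.6865*j^2 + 12.7208*j + 4.833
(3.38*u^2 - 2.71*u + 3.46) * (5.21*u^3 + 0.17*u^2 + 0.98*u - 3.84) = 17.6098*u^5 - 13.5445*u^4 + 20.8783*u^3 - 15.0468*u^2 + 13.7972*u - 13.2864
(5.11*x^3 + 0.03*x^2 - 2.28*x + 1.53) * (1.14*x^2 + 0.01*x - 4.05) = 5.8254*x^5 + 0.0853*x^4 - 23.2944*x^3 + 1.5999*x^2 + 9.2493*x - 6.1965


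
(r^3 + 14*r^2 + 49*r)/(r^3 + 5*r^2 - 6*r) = (r^2 + 14*r + 49)/(r^2 + 5*r - 6)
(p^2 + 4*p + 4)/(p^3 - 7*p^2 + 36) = (p + 2)/(p^2 - 9*p + 18)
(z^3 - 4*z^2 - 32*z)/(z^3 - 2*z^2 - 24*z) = (z - 8)/(z - 6)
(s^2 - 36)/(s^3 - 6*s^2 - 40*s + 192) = (s - 6)/(s^2 - 12*s + 32)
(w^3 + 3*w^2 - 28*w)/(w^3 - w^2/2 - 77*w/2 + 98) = 2*w/(2*w - 7)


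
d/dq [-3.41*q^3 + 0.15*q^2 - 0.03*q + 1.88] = -10.23*q^2 + 0.3*q - 0.03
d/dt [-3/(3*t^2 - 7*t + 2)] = 3*(6*t - 7)/(3*t^2 - 7*t + 2)^2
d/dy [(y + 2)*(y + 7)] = 2*y + 9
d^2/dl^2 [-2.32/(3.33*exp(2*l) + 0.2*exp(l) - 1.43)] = (-2.32*(6.66*exp(l) + 0.2)*(13.32*exp(l) + 0.4)*exp(l) + (30.9024*exp(l) + 0.464)*(3.33*exp(2*l) + 0.2*exp(l) - 1.43))*exp(l)/(3.33*exp(2*l) + 0.2*exp(l) - 1.43)^3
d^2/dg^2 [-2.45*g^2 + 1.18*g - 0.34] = -4.90000000000000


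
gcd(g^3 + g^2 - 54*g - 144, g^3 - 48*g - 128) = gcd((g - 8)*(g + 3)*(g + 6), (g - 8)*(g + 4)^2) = g - 8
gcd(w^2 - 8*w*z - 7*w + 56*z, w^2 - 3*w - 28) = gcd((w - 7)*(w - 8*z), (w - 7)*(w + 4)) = w - 7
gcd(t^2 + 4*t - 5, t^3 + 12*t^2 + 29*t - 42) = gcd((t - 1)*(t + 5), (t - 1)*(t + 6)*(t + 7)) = t - 1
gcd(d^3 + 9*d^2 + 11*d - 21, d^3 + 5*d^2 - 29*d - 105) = d^2 + 10*d + 21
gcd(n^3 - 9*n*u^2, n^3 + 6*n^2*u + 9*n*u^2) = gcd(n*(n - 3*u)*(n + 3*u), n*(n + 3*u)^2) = n^2 + 3*n*u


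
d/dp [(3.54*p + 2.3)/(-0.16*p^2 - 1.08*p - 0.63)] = (0.5664*p^2 + 0.736*p + 0.2538)/(0.0256*p^4 + 0.3456*p^3 + 1.368*p^2 + 1.3608*p + 0.3969)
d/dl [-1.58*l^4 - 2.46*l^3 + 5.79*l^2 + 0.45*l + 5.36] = -6.32*l^3 - 7.38*l^2 + 11.58*l + 0.45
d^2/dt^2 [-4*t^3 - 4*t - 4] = -24*t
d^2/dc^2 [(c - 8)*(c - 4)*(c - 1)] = 6*c - 26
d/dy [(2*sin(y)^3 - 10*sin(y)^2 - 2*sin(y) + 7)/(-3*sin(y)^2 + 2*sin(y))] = 2*(-3*sin(y)^4 + 4*sin(y)^3 - 13*sin(y)^2 + 21*sin(y) - 7)*cos(y)/((3*sin(y) - 2)^2*sin(y)^2)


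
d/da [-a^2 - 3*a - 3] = -2*a - 3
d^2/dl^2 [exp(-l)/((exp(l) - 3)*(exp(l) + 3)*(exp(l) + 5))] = (16*exp(6*l) + 115*exp(5*l) + 117*exp(4*l) - 450*exp(3*l) - 126*exp(2*l) + 1215*exp(l) + 2025)*exp(-l)/(exp(9*l) + 15*exp(8*l) + 48*exp(7*l) - 280*exp(6*l) - 1782*exp(5*l) + 270*exp(4*l) + 17496*exp(3*l) + 19440*exp(2*l) - 54675*exp(l) - 91125)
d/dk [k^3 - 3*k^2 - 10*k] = 3*k^2 - 6*k - 10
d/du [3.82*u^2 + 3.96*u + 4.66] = 7.64*u + 3.96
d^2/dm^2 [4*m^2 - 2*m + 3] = 8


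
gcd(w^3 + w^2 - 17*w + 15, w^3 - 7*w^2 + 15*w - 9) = w^2 - 4*w + 3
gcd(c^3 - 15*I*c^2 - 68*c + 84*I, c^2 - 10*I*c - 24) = c - 6*I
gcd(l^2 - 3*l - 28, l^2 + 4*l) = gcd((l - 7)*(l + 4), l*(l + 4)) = l + 4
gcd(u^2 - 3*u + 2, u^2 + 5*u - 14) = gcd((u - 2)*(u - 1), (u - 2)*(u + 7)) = u - 2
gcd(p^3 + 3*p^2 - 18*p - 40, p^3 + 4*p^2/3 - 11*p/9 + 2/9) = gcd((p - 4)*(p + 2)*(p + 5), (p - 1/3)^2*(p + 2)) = p + 2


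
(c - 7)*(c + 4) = c^2 - 3*c - 28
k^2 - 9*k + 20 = (k - 5)*(k - 4)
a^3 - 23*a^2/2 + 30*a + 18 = (a - 6)^2*(a + 1/2)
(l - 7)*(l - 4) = l^2 - 11*l + 28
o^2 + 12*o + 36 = (o + 6)^2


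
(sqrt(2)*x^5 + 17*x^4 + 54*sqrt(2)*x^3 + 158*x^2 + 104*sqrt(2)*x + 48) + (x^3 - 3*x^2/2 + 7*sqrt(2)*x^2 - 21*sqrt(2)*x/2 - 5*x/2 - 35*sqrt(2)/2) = sqrt(2)*x^5 + 17*x^4 + x^3 + 54*sqrt(2)*x^3 + 7*sqrt(2)*x^2 + 313*x^2/2 - 5*x/2 + 187*sqrt(2)*x/2 - 35*sqrt(2)/2 + 48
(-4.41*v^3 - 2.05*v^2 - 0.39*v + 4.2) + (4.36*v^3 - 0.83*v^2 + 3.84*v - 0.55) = -0.0499999999999998*v^3 - 2.88*v^2 + 3.45*v + 3.65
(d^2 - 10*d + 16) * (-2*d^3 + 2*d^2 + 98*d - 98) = -2*d^5 + 22*d^4 + 46*d^3 - 1046*d^2 + 2548*d - 1568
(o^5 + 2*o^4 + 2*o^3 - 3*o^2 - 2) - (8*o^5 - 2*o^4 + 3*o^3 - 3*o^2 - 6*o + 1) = -7*o^5 + 4*o^4 - o^3 + 6*o - 3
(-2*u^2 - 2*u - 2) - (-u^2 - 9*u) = -u^2 + 7*u - 2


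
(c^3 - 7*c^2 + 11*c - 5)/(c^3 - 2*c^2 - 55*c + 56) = (c^2 - 6*c + 5)/(c^2 - c - 56)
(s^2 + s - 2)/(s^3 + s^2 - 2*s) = 1/s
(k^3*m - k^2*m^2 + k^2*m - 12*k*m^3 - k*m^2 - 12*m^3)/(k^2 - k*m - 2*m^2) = m*(-k^3 + k^2*m - k^2 + 12*k*m^2 + k*m + 12*m^2)/(-k^2 + k*m + 2*m^2)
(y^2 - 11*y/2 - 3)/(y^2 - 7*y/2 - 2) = (y - 6)/(y - 4)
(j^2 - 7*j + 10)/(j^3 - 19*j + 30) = (j - 5)/(j^2 + 2*j - 15)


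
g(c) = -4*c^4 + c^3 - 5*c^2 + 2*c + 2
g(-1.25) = -20.03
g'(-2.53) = 305.61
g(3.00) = -334.00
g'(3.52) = -693.86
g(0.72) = 0.15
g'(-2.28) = 230.03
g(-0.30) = 0.89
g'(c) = -16*c^3 + 3*c^2 - 10*c + 2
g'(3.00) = -433.00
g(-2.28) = -148.50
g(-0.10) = 1.75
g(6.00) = -5134.00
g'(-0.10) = 3.05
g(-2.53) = -215.14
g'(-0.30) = 5.70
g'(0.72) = -9.62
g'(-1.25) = 50.44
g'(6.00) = -3406.00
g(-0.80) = -4.95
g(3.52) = -623.39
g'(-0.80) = 20.11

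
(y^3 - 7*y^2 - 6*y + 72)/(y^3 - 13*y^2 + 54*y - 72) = (y + 3)/(y - 3)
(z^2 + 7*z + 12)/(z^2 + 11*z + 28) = (z + 3)/(z + 7)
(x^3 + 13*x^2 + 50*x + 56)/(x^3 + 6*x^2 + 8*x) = (x + 7)/x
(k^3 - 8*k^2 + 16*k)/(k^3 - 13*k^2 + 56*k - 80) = k/(k - 5)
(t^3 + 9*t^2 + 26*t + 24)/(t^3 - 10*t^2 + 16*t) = (t^3 + 9*t^2 + 26*t + 24)/(t*(t^2 - 10*t + 16))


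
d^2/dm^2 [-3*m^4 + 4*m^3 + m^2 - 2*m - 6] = -36*m^2 + 24*m + 2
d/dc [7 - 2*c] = -2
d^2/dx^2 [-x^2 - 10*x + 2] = -2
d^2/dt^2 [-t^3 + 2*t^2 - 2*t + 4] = 4 - 6*t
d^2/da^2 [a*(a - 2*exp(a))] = -2*a*exp(a) - 4*exp(a) + 2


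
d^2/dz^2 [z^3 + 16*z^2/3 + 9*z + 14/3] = 6*z + 32/3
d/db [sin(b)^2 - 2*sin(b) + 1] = 2*(sin(b) - 1)*cos(b)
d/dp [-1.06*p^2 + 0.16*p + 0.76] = 0.16 - 2.12*p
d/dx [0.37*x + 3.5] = 0.370000000000000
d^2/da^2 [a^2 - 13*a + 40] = 2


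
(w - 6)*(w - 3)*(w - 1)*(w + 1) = w^4 - 9*w^3 + 17*w^2 + 9*w - 18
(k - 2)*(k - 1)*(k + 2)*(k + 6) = k^4 + 5*k^3 - 10*k^2 - 20*k + 24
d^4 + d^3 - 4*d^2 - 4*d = d*(d - 2)*(d + 1)*(d + 2)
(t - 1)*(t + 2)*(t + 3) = t^3 + 4*t^2 + t - 6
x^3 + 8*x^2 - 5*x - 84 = (x - 3)*(x + 4)*(x + 7)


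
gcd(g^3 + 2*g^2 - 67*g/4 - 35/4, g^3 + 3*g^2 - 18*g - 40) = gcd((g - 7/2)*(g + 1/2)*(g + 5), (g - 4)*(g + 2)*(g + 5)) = g + 5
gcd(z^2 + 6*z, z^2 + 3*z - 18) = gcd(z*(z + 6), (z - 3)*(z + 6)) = z + 6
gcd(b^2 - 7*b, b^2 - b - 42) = b - 7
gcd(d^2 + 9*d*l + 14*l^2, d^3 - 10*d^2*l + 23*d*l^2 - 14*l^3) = 1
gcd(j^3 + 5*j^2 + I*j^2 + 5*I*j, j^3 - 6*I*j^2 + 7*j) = j^2 + I*j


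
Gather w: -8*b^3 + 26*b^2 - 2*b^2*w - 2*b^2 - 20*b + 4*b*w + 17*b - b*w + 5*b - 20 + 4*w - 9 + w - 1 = -8*b^3 + 24*b^2 + 2*b + w*(-2*b^2 + 3*b + 5) - 30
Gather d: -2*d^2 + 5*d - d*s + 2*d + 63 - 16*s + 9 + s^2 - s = -2*d^2 + d*(7 - s) + s^2 - 17*s + 72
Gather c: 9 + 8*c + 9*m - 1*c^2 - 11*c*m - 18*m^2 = -c^2 + c*(8 - 11*m) - 18*m^2 + 9*m + 9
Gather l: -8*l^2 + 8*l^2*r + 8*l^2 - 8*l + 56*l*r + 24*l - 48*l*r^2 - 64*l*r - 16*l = 8*l^2*r + l*(-48*r^2 - 8*r)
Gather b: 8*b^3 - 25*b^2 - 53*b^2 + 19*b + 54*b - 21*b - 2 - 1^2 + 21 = 8*b^3 - 78*b^2 + 52*b + 18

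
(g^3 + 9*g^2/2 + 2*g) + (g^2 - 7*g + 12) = g^3 + 11*g^2/2 - 5*g + 12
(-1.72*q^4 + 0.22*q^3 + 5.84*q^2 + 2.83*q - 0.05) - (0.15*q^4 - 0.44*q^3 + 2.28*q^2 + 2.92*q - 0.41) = -1.87*q^4 + 0.66*q^3 + 3.56*q^2 - 0.0899999999999999*q + 0.36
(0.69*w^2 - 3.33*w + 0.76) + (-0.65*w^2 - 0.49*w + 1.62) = 0.0399999999999999*w^2 - 3.82*w + 2.38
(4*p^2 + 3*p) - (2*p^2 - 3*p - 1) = 2*p^2 + 6*p + 1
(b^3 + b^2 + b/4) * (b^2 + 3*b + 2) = b^5 + 4*b^4 + 21*b^3/4 + 11*b^2/4 + b/2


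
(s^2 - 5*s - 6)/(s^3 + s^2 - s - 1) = (s - 6)/(s^2 - 1)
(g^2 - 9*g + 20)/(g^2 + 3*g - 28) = (g - 5)/(g + 7)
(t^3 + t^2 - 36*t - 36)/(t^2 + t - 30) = (t^2 - 5*t - 6)/(t - 5)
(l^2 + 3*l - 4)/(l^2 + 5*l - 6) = (l + 4)/(l + 6)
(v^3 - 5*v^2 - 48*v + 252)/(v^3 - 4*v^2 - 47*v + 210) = (v - 6)/(v - 5)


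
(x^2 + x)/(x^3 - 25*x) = (x + 1)/(x^2 - 25)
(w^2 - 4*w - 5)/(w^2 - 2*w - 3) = (w - 5)/(w - 3)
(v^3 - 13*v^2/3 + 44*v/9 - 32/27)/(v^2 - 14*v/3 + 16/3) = (9*v^2 - 15*v + 4)/(9*(v - 2))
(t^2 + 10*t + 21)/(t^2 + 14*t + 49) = (t + 3)/(t + 7)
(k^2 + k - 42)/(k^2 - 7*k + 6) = (k + 7)/(k - 1)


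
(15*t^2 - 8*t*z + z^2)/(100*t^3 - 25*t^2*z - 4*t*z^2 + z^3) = (-3*t + z)/(-20*t^2 + t*z + z^2)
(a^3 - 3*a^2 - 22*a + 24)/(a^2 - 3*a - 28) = (a^2 - 7*a + 6)/(a - 7)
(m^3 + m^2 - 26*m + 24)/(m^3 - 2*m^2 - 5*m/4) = 4*(-m^3 - m^2 + 26*m - 24)/(m*(-4*m^2 + 8*m + 5))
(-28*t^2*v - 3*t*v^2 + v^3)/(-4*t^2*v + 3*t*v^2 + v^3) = (7*t - v)/(t - v)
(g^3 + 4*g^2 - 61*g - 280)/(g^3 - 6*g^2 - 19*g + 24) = (g^2 + 12*g + 35)/(g^2 + 2*g - 3)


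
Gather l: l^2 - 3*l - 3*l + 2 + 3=l^2 - 6*l + 5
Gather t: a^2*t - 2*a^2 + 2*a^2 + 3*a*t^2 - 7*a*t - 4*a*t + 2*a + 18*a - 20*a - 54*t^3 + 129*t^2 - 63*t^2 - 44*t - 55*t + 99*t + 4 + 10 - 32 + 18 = -54*t^3 + t^2*(3*a + 66) + t*(a^2 - 11*a)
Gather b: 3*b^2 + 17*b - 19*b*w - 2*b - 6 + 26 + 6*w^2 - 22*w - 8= 3*b^2 + b*(15 - 19*w) + 6*w^2 - 22*w + 12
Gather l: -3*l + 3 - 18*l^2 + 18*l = -18*l^2 + 15*l + 3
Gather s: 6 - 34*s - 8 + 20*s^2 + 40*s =20*s^2 + 6*s - 2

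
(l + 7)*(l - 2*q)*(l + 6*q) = l^3 + 4*l^2*q + 7*l^2 - 12*l*q^2 + 28*l*q - 84*q^2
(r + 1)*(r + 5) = r^2 + 6*r + 5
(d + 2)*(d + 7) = d^2 + 9*d + 14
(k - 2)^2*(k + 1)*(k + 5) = k^4 + 2*k^3 - 15*k^2 + 4*k + 20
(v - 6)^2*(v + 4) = v^3 - 8*v^2 - 12*v + 144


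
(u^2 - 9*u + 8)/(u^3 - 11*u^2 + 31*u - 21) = (u - 8)/(u^2 - 10*u + 21)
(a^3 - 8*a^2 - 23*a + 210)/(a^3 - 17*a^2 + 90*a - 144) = (a^2 - 2*a - 35)/(a^2 - 11*a + 24)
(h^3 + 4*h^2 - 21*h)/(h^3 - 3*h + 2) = h*(h^2 + 4*h - 21)/(h^3 - 3*h + 2)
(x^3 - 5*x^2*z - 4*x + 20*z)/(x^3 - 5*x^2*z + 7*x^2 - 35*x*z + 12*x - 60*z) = (x^2 - 4)/(x^2 + 7*x + 12)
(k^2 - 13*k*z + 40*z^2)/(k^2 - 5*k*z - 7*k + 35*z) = (k - 8*z)/(k - 7)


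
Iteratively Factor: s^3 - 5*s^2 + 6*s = (s - 3)*(s^2 - 2*s) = (s - 3)*(s - 2)*(s)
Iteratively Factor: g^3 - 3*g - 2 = (g + 1)*(g^2 - g - 2) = (g - 2)*(g + 1)*(g + 1)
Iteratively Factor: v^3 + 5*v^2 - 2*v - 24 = (v + 3)*(v^2 + 2*v - 8) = (v - 2)*(v + 3)*(v + 4)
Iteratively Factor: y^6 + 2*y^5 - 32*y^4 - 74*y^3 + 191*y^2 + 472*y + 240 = (y + 4)*(y^5 - 2*y^4 - 24*y^3 + 22*y^2 + 103*y + 60) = (y + 1)*(y + 4)*(y^4 - 3*y^3 - 21*y^2 + 43*y + 60) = (y - 5)*(y + 1)*(y + 4)*(y^3 + 2*y^2 - 11*y - 12) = (y - 5)*(y + 1)*(y + 4)^2*(y^2 - 2*y - 3) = (y - 5)*(y - 3)*(y + 1)*(y + 4)^2*(y + 1)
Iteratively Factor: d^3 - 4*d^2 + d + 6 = (d + 1)*(d^2 - 5*d + 6) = (d - 3)*(d + 1)*(d - 2)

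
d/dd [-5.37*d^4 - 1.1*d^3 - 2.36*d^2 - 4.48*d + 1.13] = -21.48*d^3 - 3.3*d^2 - 4.72*d - 4.48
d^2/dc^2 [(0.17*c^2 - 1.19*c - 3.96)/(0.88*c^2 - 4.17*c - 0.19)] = (-0.595408000000001*c^3 - 18.2292*c^2 + 85.995888*c - 137.146364)/(0.681472*c^6 - 9.687744*c^5 + 45.465288*c^4 - 68.328369*c^3 - 9.816369*c^2 - 0.451611*c - 0.006859)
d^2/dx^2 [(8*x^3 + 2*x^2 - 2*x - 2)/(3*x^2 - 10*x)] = 4*(421*x^3 - 27*x^2 + 90*x - 100)/(x^3*(27*x^3 - 270*x^2 + 900*x - 1000))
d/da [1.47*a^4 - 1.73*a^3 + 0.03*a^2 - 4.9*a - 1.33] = 5.88*a^3 - 5.19*a^2 + 0.06*a - 4.9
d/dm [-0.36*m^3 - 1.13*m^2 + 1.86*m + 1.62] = -1.08*m^2 - 2.26*m + 1.86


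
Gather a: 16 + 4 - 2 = 18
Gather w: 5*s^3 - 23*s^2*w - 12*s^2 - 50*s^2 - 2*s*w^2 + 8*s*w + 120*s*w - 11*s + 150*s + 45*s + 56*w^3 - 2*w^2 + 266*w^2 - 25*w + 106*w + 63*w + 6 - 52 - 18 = 5*s^3 - 62*s^2 + 184*s + 56*w^3 + w^2*(264 - 2*s) + w*(-23*s^2 + 128*s + 144) - 64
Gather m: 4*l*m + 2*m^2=4*l*m + 2*m^2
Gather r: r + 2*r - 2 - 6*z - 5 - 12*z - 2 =3*r - 18*z - 9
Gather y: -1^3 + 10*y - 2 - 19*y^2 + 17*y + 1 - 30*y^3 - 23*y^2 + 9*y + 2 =-30*y^3 - 42*y^2 + 36*y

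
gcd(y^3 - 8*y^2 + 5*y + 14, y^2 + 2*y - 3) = 1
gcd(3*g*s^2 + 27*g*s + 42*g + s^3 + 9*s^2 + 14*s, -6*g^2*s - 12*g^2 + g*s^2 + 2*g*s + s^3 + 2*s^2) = 3*g*s + 6*g + s^2 + 2*s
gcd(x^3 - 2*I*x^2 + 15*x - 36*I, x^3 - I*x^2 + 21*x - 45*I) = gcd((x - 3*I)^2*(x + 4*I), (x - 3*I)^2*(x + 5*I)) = x^2 - 6*I*x - 9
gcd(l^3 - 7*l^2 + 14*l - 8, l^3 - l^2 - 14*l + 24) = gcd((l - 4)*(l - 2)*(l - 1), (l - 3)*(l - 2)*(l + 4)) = l - 2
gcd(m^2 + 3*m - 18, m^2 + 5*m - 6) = m + 6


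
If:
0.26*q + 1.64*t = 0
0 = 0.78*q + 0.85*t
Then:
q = 0.00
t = 0.00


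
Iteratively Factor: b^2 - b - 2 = (b + 1)*(b - 2)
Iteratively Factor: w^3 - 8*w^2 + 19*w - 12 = (w - 3)*(w^2 - 5*w + 4) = (w - 3)*(w - 1)*(w - 4)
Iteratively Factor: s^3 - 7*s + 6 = (s - 1)*(s^2 + s - 6) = (s - 2)*(s - 1)*(s + 3)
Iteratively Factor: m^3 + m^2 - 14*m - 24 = (m + 2)*(m^2 - m - 12) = (m - 4)*(m + 2)*(m + 3)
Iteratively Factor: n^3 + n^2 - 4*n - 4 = (n + 1)*(n^2 - 4) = (n + 1)*(n + 2)*(n - 2)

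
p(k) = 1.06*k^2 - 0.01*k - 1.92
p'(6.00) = 12.71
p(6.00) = 36.18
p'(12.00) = 25.43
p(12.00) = 150.60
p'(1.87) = 3.95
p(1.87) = 1.77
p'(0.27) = 0.56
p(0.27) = -1.85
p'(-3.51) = -7.45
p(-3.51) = 11.17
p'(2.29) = 4.84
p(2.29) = 3.62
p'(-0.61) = -1.30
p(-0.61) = -1.52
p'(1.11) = 2.34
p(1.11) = -0.63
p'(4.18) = 8.85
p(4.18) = 16.56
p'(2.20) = 4.65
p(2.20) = 3.19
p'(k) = 2.12*k - 0.01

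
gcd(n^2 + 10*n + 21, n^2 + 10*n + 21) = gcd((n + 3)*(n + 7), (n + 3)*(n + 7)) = n^2 + 10*n + 21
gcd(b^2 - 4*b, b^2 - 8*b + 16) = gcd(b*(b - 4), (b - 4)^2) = b - 4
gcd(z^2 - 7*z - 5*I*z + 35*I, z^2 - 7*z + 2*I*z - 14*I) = z - 7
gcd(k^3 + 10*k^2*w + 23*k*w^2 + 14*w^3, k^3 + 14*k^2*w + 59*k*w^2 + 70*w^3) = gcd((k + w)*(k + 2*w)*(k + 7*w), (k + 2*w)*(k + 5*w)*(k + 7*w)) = k^2 + 9*k*w + 14*w^2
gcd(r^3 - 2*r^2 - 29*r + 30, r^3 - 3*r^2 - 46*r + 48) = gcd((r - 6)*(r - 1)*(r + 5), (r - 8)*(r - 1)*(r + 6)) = r - 1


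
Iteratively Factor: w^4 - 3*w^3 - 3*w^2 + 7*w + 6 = (w - 3)*(w^3 - 3*w - 2) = (w - 3)*(w + 1)*(w^2 - w - 2) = (w - 3)*(w + 1)^2*(w - 2)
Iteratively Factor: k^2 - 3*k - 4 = (k - 4)*(k + 1)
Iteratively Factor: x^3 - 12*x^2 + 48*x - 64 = (x - 4)*(x^2 - 8*x + 16) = (x - 4)^2*(x - 4)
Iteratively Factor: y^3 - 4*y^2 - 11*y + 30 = (y - 5)*(y^2 + y - 6) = (y - 5)*(y + 3)*(y - 2)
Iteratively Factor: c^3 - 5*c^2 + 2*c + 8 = (c + 1)*(c^2 - 6*c + 8) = (c - 2)*(c + 1)*(c - 4)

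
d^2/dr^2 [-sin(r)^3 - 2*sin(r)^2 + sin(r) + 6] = 9*sin(r)^3 + 8*sin(r)^2 - 7*sin(r) - 4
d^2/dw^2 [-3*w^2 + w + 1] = -6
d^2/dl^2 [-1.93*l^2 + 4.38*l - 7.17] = -3.86000000000000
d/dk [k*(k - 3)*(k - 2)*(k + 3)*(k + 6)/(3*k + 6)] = 2*(2*k^5 + 11*k^4 - 5*k^3 - 81*k^2 - 72*k + 108)/(3*(k^2 + 4*k + 4))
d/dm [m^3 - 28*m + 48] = 3*m^2 - 28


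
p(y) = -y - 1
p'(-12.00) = -1.00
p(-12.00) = 11.00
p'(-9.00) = -1.00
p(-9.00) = 8.00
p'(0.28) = -1.00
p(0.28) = -1.28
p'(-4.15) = -1.00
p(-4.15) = 3.15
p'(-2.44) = -1.00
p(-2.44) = 1.44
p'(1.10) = -1.00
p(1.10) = -2.10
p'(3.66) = -1.00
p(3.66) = -4.66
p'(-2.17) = -1.00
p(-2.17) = 1.17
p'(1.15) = -1.00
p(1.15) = -2.15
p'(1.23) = -1.00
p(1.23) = -2.23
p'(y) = -1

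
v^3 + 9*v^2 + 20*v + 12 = (v + 1)*(v + 2)*(v + 6)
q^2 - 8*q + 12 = (q - 6)*(q - 2)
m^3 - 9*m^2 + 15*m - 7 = (m - 7)*(m - 1)^2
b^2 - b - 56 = (b - 8)*(b + 7)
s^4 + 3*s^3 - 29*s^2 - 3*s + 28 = (s - 4)*(s - 1)*(s + 1)*(s + 7)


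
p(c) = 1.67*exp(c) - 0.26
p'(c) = 1.67*exp(c)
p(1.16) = 5.07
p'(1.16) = 5.33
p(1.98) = 11.84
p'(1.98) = 12.10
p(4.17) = 107.81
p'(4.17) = 108.07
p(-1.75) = 0.03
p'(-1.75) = 0.29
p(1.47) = 7.00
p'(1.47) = 7.26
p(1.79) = 9.74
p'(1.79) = 10.00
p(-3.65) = -0.22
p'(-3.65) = 0.04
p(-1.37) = 0.16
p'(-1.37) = 0.42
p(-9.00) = -0.26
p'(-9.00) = 0.00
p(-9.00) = -0.26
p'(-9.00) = 0.00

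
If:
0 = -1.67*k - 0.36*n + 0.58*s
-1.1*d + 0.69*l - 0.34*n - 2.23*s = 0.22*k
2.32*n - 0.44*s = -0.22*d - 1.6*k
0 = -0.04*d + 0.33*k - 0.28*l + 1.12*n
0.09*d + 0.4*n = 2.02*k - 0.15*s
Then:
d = 0.00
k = 0.00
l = 0.00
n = 0.00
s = 0.00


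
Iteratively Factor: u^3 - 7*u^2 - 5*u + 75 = (u - 5)*(u^2 - 2*u - 15) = (u - 5)^2*(u + 3)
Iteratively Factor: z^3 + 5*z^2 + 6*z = (z + 3)*(z^2 + 2*z) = (z + 2)*(z + 3)*(z)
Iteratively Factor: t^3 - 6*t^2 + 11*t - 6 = (t - 1)*(t^2 - 5*t + 6) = (t - 2)*(t - 1)*(t - 3)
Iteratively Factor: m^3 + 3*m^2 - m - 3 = (m + 3)*(m^2 - 1) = (m - 1)*(m + 3)*(m + 1)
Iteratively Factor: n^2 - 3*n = (n)*(n - 3)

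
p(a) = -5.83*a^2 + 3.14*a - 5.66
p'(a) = 3.14 - 11.66*a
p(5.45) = -161.71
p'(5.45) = -60.41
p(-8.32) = -435.35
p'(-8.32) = 100.15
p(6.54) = -234.48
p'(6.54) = -73.12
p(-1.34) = -20.34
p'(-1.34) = 18.76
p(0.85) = -7.20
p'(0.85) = -6.77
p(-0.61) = -9.74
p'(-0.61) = 10.25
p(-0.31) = -7.19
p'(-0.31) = 6.75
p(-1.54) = -24.32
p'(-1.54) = 21.10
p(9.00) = -449.63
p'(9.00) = -101.80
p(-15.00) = -1364.51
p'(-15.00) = 178.04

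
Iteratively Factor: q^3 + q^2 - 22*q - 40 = (q + 2)*(q^2 - q - 20) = (q + 2)*(q + 4)*(q - 5)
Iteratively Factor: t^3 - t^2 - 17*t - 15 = (t + 3)*(t^2 - 4*t - 5) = (t - 5)*(t + 3)*(t + 1)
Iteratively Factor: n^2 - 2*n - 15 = (n + 3)*(n - 5)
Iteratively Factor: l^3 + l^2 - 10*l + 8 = (l - 1)*(l^2 + 2*l - 8) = (l - 2)*(l - 1)*(l + 4)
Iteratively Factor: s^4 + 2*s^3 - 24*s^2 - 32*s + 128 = (s + 4)*(s^3 - 2*s^2 - 16*s + 32) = (s - 2)*(s + 4)*(s^2 - 16) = (s - 2)*(s + 4)^2*(s - 4)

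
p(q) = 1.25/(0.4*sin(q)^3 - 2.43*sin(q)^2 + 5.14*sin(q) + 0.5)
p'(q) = 1.25*(-1.2*sin(q)^2*cos(q) + 4.86*sin(q)*cos(q) - 5.14*cos(q))/(0.4*sin(q)^3 - 2.43*sin(q)^2 + 5.14*sin(q) + 0.5)^2 = (-1.5*sin(q)^2 + 6.075*sin(q) - 6.425)*cos(q)/(0.4*sin(q)^3 - 2.43*sin(q)^2 + 5.14*sin(q) + 0.5)^2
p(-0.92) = -0.23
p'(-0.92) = -0.26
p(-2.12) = -0.21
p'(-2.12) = 0.19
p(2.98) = 0.99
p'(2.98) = 3.38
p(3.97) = -0.26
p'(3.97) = 0.35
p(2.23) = 0.39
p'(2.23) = 0.15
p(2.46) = 0.43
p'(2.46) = 0.30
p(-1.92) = -0.18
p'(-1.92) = 0.10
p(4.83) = -0.17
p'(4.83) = -0.03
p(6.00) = -1.10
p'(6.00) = -6.15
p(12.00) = -0.41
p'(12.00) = -0.94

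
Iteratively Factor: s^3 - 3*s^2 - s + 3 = (s + 1)*(s^2 - 4*s + 3) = (s - 3)*(s + 1)*(s - 1)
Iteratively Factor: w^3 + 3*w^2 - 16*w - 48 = (w + 4)*(w^2 - w - 12) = (w + 3)*(w + 4)*(w - 4)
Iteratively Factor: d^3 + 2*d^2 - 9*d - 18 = (d + 3)*(d^2 - d - 6) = (d + 2)*(d + 3)*(d - 3)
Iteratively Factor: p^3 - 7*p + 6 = (p - 1)*(p^2 + p - 6) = (p - 2)*(p - 1)*(p + 3)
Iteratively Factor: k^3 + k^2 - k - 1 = (k + 1)*(k^2 - 1) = (k + 1)^2*(k - 1)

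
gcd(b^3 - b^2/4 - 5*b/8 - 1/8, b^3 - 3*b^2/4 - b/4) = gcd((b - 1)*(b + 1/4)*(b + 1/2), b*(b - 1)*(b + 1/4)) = b^2 - 3*b/4 - 1/4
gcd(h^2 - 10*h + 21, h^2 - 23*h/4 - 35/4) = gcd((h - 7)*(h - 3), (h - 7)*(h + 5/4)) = h - 7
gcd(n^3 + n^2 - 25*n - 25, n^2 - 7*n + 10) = n - 5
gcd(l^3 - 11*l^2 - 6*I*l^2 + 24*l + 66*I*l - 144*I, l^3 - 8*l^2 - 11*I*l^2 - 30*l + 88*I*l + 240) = l^2 + l*(-8 - 6*I) + 48*I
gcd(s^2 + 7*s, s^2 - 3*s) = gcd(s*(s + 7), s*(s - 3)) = s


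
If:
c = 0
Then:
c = 0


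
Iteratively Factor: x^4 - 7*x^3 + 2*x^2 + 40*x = (x)*(x^3 - 7*x^2 + 2*x + 40) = x*(x + 2)*(x^2 - 9*x + 20) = x*(x - 4)*(x + 2)*(x - 5)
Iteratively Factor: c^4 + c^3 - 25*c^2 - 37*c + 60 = (c - 5)*(c^3 + 6*c^2 + 5*c - 12) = (c - 5)*(c + 4)*(c^2 + 2*c - 3) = (c - 5)*(c + 3)*(c + 4)*(c - 1)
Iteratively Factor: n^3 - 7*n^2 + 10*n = (n - 5)*(n^2 - 2*n) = n*(n - 5)*(n - 2)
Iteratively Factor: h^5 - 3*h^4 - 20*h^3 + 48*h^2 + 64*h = (h + 4)*(h^4 - 7*h^3 + 8*h^2 + 16*h) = (h - 4)*(h + 4)*(h^3 - 3*h^2 - 4*h) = (h - 4)^2*(h + 4)*(h^2 + h) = h*(h - 4)^2*(h + 4)*(h + 1)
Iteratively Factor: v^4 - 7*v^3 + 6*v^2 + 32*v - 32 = (v - 4)*(v^3 - 3*v^2 - 6*v + 8) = (v - 4)^2*(v^2 + v - 2) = (v - 4)^2*(v - 1)*(v + 2)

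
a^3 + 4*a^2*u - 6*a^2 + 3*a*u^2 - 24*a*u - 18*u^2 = (a - 6)*(a + u)*(a + 3*u)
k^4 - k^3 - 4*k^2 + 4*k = k*(k - 2)*(k - 1)*(k + 2)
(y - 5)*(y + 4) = y^2 - y - 20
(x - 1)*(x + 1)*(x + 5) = x^3 + 5*x^2 - x - 5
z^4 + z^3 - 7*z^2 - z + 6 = (z - 2)*(z - 1)*(z + 1)*(z + 3)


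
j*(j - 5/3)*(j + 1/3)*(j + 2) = j^4 + 2*j^3/3 - 29*j^2/9 - 10*j/9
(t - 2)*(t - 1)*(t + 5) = t^3 + 2*t^2 - 13*t + 10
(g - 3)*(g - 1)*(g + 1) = g^3 - 3*g^2 - g + 3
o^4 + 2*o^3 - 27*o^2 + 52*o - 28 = (o - 2)^2*(o - 1)*(o + 7)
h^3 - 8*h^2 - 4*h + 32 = (h - 8)*(h - 2)*(h + 2)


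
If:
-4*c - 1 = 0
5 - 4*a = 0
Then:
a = 5/4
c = -1/4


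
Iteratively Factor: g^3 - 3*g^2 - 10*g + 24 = (g + 3)*(g^2 - 6*g + 8) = (g - 2)*(g + 3)*(g - 4)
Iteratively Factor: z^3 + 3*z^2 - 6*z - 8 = (z + 4)*(z^2 - z - 2) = (z + 1)*(z + 4)*(z - 2)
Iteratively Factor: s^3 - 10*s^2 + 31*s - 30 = (s - 5)*(s^2 - 5*s + 6) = (s - 5)*(s - 3)*(s - 2)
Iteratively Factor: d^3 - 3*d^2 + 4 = (d - 2)*(d^2 - d - 2) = (d - 2)^2*(d + 1)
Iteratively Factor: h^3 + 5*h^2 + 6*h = (h + 2)*(h^2 + 3*h) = (h + 2)*(h + 3)*(h)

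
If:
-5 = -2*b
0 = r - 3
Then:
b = 5/2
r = 3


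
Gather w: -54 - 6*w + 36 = -6*w - 18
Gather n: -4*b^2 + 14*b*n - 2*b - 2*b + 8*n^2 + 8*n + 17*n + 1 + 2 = -4*b^2 - 4*b + 8*n^2 + n*(14*b + 25) + 3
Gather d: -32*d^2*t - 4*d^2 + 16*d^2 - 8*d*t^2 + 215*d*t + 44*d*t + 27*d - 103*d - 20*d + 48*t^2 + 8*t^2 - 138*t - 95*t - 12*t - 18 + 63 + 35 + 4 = d^2*(12 - 32*t) + d*(-8*t^2 + 259*t - 96) + 56*t^2 - 245*t + 84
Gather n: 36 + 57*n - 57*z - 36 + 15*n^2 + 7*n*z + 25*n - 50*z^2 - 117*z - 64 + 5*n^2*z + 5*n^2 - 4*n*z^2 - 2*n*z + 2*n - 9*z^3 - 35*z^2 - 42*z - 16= n^2*(5*z + 20) + n*(-4*z^2 + 5*z + 84) - 9*z^3 - 85*z^2 - 216*z - 80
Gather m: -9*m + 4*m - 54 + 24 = -5*m - 30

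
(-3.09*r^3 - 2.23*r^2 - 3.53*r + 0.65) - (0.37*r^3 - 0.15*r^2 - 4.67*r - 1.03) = -3.46*r^3 - 2.08*r^2 + 1.14*r + 1.68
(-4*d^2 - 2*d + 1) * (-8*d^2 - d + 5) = 32*d^4 + 20*d^3 - 26*d^2 - 11*d + 5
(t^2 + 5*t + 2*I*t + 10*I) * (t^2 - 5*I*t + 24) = t^4 + 5*t^3 - 3*I*t^3 + 34*t^2 - 15*I*t^2 + 170*t + 48*I*t + 240*I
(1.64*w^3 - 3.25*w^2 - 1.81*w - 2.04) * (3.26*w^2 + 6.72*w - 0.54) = 5.3464*w^5 + 0.425800000000001*w^4 - 28.6262*w^3 - 17.0586*w^2 - 12.7314*w + 1.1016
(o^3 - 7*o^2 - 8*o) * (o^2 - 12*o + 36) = o^5 - 19*o^4 + 112*o^3 - 156*o^2 - 288*o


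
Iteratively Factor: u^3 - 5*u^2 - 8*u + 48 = (u - 4)*(u^2 - u - 12) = (u - 4)*(u + 3)*(u - 4)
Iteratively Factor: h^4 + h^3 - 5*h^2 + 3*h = (h - 1)*(h^3 + 2*h^2 - 3*h) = (h - 1)^2*(h^2 + 3*h) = (h - 1)^2*(h + 3)*(h)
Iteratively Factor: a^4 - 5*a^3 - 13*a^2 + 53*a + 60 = (a + 3)*(a^3 - 8*a^2 + 11*a + 20) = (a - 5)*(a + 3)*(a^2 - 3*a - 4) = (a - 5)*(a - 4)*(a + 3)*(a + 1)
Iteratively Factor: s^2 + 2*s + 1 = (s + 1)*(s + 1)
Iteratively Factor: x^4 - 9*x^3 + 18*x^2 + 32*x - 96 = (x + 2)*(x^3 - 11*x^2 + 40*x - 48) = (x - 4)*(x + 2)*(x^2 - 7*x + 12) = (x - 4)*(x - 3)*(x + 2)*(x - 4)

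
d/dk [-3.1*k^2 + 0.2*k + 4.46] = 0.2 - 6.2*k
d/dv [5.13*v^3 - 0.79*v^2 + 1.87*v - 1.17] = 15.39*v^2 - 1.58*v + 1.87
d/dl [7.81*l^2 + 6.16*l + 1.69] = 15.62*l + 6.16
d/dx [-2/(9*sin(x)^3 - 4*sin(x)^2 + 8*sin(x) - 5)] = 2*(27*sin(x)^2 - 8*sin(x) + 8)*cos(x)/(9*sin(x)^3 - 4*sin(x)^2 + 8*sin(x) - 5)^2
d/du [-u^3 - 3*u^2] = 3*u*(-u - 2)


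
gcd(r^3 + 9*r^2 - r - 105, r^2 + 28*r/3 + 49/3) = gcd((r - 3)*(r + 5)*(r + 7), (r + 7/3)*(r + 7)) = r + 7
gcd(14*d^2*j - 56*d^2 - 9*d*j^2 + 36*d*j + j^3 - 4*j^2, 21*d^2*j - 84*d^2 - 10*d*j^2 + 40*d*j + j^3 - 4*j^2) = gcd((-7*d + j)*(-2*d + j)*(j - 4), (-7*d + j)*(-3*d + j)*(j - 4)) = 7*d*j - 28*d - j^2 + 4*j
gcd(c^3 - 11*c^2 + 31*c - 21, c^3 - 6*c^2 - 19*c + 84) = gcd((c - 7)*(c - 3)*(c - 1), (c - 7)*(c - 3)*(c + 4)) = c^2 - 10*c + 21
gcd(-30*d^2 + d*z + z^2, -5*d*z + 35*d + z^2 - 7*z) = -5*d + z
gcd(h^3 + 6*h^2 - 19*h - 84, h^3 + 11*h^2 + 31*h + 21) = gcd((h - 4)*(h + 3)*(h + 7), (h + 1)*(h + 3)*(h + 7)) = h^2 + 10*h + 21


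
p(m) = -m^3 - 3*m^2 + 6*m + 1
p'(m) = -3*m^2 - 6*m + 6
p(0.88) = 3.28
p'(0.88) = -1.60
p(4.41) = -116.65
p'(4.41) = -78.80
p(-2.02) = -15.12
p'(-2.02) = 5.88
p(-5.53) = 45.19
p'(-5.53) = -52.56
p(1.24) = 1.92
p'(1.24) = -6.05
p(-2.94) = -17.16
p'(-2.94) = -2.29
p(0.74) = 3.39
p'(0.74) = -0.08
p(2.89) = -30.85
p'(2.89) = -36.40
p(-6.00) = 73.00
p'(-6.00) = -66.00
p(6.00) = -287.00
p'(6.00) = -138.00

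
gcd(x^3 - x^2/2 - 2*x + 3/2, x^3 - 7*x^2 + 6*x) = x - 1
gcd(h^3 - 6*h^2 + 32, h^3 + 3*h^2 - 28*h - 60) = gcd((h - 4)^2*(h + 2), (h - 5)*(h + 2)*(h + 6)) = h + 2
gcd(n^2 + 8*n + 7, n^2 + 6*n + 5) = n + 1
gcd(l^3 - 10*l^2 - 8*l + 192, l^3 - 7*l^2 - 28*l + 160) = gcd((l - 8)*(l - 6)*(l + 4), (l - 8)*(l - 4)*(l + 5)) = l - 8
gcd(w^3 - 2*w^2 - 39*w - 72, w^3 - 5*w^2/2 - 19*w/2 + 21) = w + 3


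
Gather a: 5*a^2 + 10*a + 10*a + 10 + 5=5*a^2 + 20*a + 15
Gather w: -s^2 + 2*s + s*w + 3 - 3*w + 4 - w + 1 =-s^2 + 2*s + w*(s - 4) + 8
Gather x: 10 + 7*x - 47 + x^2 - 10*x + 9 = x^2 - 3*x - 28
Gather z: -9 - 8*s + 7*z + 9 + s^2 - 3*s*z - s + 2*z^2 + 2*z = s^2 - 9*s + 2*z^2 + z*(9 - 3*s)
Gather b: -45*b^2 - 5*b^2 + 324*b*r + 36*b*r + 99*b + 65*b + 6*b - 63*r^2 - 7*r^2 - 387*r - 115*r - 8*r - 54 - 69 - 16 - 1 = -50*b^2 + b*(360*r + 170) - 70*r^2 - 510*r - 140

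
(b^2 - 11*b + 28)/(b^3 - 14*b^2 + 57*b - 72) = (b^2 - 11*b + 28)/(b^3 - 14*b^2 + 57*b - 72)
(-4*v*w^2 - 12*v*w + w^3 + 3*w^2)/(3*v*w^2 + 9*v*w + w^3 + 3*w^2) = (-4*v + w)/(3*v + w)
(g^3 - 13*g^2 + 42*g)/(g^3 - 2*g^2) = (g^2 - 13*g + 42)/(g*(g - 2))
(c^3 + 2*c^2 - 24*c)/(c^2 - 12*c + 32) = c*(c + 6)/(c - 8)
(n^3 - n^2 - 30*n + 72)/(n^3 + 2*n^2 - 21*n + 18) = (n - 4)/(n - 1)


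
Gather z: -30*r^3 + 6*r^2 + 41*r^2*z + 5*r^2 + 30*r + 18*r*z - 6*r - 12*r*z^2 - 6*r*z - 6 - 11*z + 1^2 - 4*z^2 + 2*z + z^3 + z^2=-30*r^3 + 11*r^2 + 24*r + z^3 + z^2*(-12*r - 3) + z*(41*r^2 + 12*r - 9) - 5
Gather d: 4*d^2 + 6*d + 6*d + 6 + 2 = 4*d^2 + 12*d + 8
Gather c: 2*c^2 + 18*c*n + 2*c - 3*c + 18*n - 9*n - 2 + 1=2*c^2 + c*(18*n - 1) + 9*n - 1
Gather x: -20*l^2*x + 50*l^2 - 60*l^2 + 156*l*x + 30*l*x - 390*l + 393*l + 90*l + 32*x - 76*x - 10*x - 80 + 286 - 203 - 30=-10*l^2 + 93*l + x*(-20*l^2 + 186*l - 54) - 27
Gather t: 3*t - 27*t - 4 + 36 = 32 - 24*t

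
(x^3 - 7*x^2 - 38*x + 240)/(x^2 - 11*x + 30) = (x^2 - 2*x - 48)/(x - 6)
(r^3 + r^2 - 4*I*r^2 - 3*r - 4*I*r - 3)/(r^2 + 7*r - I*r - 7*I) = (r^2 + r*(1 - 3*I) - 3*I)/(r + 7)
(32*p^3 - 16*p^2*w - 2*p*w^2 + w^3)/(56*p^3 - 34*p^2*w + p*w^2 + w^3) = (4*p + w)/(7*p + w)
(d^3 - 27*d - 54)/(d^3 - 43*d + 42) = (d^3 - 27*d - 54)/(d^3 - 43*d + 42)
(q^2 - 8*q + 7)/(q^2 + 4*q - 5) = (q - 7)/(q + 5)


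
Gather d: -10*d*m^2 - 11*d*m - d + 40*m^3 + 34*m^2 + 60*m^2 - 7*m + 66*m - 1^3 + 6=d*(-10*m^2 - 11*m - 1) + 40*m^3 + 94*m^2 + 59*m + 5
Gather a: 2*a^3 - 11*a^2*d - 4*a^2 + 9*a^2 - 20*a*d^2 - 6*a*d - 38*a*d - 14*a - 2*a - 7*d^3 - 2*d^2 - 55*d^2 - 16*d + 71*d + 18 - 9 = 2*a^3 + a^2*(5 - 11*d) + a*(-20*d^2 - 44*d - 16) - 7*d^3 - 57*d^2 + 55*d + 9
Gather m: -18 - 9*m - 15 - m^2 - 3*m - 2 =-m^2 - 12*m - 35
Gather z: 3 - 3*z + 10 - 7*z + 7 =20 - 10*z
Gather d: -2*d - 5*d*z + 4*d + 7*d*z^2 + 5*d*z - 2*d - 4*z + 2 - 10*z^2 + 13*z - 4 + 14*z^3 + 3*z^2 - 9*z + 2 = 7*d*z^2 + 14*z^3 - 7*z^2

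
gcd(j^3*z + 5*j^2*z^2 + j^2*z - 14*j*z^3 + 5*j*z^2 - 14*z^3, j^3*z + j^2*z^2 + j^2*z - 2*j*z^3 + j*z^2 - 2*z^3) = j*z + z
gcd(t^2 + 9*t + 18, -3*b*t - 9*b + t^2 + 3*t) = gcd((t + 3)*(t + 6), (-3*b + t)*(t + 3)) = t + 3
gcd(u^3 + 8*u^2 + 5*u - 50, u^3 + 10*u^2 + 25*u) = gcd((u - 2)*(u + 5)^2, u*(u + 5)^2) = u^2 + 10*u + 25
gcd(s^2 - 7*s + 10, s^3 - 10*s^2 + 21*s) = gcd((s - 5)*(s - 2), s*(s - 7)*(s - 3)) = 1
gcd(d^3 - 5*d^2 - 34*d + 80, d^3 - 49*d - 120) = d^2 - 3*d - 40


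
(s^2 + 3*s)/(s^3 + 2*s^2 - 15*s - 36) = s/(s^2 - s - 12)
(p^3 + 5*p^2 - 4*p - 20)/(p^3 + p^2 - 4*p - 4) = (p + 5)/(p + 1)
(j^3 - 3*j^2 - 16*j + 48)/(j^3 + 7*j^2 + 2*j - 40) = (j^2 - 7*j + 12)/(j^2 + 3*j - 10)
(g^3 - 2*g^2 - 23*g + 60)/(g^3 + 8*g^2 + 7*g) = (g^3 - 2*g^2 - 23*g + 60)/(g*(g^2 + 8*g + 7))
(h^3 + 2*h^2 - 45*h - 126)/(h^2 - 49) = (h^2 + 9*h + 18)/(h + 7)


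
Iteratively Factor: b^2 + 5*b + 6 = (b + 3)*(b + 2)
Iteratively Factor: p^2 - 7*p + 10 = (p - 2)*(p - 5)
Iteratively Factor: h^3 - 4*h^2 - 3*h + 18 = (h - 3)*(h^2 - h - 6) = (h - 3)^2*(h + 2)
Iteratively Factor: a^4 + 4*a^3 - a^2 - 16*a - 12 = (a - 2)*(a^3 + 6*a^2 + 11*a + 6) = (a - 2)*(a + 3)*(a^2 + 3*a + 2) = (a - 2)*(a + 1)*(a + 3)*(a + 2)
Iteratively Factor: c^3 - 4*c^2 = (c)*(c^2 - 4*c) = c*(c - 4)*(c)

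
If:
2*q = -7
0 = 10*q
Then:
No Solution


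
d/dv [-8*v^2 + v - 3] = 1 - 16*v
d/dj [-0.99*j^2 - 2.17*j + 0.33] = -1.98*j - 2.17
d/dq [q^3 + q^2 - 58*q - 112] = 3*q^2 + 2*q - 58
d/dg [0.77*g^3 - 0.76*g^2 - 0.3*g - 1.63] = 2.31*g^2 - 1.52*g - 0.3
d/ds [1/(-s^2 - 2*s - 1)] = 2*(s + 1)/(s^2 + 2*s + 1)^2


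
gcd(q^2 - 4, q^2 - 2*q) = q - 2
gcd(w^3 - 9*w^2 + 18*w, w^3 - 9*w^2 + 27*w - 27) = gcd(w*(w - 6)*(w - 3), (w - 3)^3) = w - 3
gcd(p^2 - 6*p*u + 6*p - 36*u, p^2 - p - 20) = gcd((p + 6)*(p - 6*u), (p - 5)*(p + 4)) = 1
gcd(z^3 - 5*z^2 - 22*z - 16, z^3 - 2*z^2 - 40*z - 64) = z^2 - 6*z - 16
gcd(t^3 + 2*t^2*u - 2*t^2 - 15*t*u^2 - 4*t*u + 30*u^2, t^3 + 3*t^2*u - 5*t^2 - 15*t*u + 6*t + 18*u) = t - 2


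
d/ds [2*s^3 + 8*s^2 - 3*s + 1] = 6*s^2 + 16*s - 3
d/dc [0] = 0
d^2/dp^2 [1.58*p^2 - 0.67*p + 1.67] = 3.16000000000000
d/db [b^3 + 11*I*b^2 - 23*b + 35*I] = 3*b^2 + 22*I*b - 23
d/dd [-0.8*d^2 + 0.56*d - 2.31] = 0.56 - 1.6*d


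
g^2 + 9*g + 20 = (g + 4)*(g + 5)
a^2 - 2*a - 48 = (a - 8)*(a + 6)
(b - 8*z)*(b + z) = b^2 - 7*b*z - 8*z^2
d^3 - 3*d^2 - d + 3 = (d - 3)*(d - 1)*(d + 1)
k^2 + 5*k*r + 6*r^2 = (k + 2*r)*(k + 3*r)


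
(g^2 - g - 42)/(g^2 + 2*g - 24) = (g - 7)/(g - 4)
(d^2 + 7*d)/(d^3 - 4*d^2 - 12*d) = (d + 7)/(d^2 - 4*d - 12)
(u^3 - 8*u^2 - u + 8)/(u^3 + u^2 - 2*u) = (u^2 - 7*u - 8)/(u*(u + 2))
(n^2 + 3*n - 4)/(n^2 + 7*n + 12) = (n - 1)/(n + 3)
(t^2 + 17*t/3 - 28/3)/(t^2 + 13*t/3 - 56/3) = (3*t - 4)/(3*t - 8)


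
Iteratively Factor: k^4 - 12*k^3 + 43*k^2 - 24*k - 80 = (k + 1)*(k^3 - 13*k^2 + 56*k - 80) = (k - 4)*(k + 1)*(k^2 - 9*k + 20) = (k - 4)^2*(k + 1)*(k - 5)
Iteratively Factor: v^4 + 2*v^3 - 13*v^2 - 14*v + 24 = (v + 4)*(v^3 - 2*v^2 - 5*v + 6) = (v + 2)*(v + 4)*(v^2 - 4*v + 3) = (v - 3)*(v + 2)*(v + 4)*(v - 1)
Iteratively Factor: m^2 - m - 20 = (m + 4)*(m - 5)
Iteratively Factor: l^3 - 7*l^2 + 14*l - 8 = (l - 4)*(l^2 - 3*l + 2) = (l - 4)*(l - 2)*(l - 1)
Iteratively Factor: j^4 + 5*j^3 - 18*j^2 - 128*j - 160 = (j + 2)*(j^3 + 3*j^2 - 24*j - 80) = (j + 2)*(j + 4)*(j^2 - j - 20) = (j - 5)*(j + 2)*(j + 4)*(j + 4)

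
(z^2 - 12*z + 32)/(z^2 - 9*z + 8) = (z - 4)/(z - 1)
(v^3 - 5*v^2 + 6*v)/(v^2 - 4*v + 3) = v*(v - 2)/(v - 1)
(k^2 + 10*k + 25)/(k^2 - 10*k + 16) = (k^2 + 10*k + 25)/(k^2 - 10*k + 16)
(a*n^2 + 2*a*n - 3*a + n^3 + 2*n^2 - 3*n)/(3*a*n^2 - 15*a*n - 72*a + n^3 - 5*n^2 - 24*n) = (a*n - a + n^2 - n)/(3*a*n - 24*a + n^2 - 8*n)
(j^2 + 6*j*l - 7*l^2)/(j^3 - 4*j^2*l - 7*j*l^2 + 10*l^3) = (j + 7*l)/(j^2 - 3*j*l - 10*l^2)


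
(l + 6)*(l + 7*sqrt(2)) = l^2 + 6*l + 7*sqrt(2)*l + 42*sqrt(2)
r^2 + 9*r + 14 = (r + 2)*(r + 7)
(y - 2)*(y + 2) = y^2 - 4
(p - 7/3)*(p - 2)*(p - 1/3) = p^3 - 14*p^2/3 + 55*p/9 - 14/9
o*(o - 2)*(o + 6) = o^3 + 4*o^2 - 12*o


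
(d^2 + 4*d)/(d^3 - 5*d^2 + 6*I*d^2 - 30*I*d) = (d + 4)/(d^2 + d*(-5 + 6*I) - 30*I)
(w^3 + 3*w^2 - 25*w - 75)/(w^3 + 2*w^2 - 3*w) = (w^2 - 25)/(w*(w - 1))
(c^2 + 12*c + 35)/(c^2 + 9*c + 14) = (c + 5)/(c + 2)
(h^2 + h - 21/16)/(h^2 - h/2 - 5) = (-16*h^2 - 16*h + 21)/(8*(-2*h^2 + h + 10))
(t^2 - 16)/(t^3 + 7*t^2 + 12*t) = (t - 4)/(t*(t + 3))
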